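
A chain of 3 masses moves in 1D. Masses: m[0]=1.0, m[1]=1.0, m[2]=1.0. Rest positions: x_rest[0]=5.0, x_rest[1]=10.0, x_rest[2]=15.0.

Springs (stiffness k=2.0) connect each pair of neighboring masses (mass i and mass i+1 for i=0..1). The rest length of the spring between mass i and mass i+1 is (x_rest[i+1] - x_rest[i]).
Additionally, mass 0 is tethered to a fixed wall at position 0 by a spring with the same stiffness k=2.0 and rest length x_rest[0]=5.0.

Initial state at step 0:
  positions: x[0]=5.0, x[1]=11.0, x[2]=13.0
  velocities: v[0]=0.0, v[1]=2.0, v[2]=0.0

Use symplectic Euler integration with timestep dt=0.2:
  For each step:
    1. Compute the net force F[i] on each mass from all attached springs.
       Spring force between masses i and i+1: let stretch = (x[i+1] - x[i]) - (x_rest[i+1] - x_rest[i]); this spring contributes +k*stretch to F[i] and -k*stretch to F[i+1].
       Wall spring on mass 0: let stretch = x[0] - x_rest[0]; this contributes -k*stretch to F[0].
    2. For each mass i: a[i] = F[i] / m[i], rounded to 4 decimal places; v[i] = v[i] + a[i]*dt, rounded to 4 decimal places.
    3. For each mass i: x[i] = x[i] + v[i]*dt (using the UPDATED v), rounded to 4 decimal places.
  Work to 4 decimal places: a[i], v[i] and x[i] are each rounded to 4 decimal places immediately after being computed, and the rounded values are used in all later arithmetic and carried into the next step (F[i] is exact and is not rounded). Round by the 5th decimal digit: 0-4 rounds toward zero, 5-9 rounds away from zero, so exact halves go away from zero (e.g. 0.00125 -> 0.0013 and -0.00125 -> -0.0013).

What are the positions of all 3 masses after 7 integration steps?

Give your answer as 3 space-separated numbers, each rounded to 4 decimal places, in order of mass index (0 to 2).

Answer: 5.2723 9.1885 16.7968

Derivation:
Step 0: x=[5.0000 11.0000 13.0000] v=[0.0000 2.0000 0.0000]
Step 1: x=[5.0800 11.0800 13.2400] v=[0.4000 0.4000 1.2000]
Step 2: x=[5.2336 10.8528 13.7072] v=[0.7680 -1.1360 2.3360]
Step 3: x=[5.4180 10.4044 14.3460] v=[0.9222 -2.2419 3.1942]
Step 4: x=[5.5679 9.8724 15.0695] v=[0.7496 -2.6598 3.6176]
Step 5: x=[5.6167 9.4118 15.7773] v=[0.2442 -2.3028 3.5388]
Step 6: x=[5.5198 9.1569 16.3758] v=[-0.4844 -1.2746 2.9926]
Step 7: x=[5.2723 9.1885 16.7968] v=[-1.2375 0.1581 2.1050]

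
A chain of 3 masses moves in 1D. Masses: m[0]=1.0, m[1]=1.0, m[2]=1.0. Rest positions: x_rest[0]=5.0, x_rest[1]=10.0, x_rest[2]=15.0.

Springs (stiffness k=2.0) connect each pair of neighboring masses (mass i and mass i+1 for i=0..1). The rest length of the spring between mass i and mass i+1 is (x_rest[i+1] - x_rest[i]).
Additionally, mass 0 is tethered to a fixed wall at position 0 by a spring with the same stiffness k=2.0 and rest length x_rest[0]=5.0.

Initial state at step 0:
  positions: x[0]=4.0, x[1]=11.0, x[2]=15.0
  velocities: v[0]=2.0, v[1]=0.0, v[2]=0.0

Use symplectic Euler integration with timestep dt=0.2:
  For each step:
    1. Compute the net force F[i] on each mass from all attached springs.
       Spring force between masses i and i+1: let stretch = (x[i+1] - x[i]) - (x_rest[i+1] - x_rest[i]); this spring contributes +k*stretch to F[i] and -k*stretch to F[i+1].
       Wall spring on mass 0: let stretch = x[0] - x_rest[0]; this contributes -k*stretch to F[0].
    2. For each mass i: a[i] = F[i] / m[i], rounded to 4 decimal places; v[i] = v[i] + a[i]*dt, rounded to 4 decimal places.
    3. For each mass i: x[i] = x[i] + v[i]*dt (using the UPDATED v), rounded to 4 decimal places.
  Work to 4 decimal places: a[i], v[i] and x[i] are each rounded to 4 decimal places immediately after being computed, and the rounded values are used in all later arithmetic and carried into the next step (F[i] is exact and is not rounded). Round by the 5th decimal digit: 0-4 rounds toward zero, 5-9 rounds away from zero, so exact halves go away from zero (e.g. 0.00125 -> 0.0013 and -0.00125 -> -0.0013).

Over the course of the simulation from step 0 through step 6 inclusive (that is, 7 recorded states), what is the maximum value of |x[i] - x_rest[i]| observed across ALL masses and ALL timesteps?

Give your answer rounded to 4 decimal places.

Answer: 1.9201

Derivation:
Step 0: x=[4.0000 11.0000 15.0000] v=[2.0000 0.0000 0.0000]
Step 1: x=[4.6400 10.7600 15.0800] v=[3.2000 -1.2000 0.4000]
Step 2: x=[5.3984 10.3760 15.2144] v=[3.7920 -1.9200 0.6720]
Step 3: x=[6.1231 9.9809 15.3617] v=[3.6237 -1.9757 0.7366]
Step 4: x=[6.6666 9.7076 15.4786] v=[2.7176 -1.3665 0.5843]
Step 5: x=[6.9201 9.6527 15.5338] v=[1.2674 -0.2745 0.2759]
Step 6: x=[6.8386 9.8497 15.5185] v=[-0.4076 0.9849 -0.0765]
Max displacement = 1.9201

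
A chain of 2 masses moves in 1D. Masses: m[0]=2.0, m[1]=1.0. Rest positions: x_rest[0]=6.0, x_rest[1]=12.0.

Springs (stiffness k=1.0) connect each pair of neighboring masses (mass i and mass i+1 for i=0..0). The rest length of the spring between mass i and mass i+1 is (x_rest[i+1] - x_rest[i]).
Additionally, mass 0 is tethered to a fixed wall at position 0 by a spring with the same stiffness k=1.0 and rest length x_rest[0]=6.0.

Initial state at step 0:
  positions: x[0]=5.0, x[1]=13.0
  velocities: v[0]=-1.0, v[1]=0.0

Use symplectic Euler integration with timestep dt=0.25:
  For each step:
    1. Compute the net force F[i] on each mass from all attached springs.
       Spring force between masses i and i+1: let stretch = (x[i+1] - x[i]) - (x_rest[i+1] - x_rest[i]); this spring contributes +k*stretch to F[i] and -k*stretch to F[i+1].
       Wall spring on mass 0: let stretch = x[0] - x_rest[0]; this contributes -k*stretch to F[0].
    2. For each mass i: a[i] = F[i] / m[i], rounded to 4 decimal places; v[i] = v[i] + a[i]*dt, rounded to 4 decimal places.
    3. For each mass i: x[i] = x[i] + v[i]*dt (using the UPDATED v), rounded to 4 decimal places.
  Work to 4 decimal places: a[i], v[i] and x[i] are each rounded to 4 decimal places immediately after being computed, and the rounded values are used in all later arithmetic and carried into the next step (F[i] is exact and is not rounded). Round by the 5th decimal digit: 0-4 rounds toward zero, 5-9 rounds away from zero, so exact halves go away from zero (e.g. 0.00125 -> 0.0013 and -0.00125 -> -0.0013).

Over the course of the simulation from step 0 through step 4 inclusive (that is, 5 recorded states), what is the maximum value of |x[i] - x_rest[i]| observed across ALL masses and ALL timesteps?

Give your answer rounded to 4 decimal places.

Answer: 1.2128

Derivation:
Step 0: x=[5.0000 13.0000] v=[-1.0000 0.0000]
Step 1: x=[4.8438 12.8750] v=[-0.6250 -0.5000]
Step 2: x=[4.7872 12.6231] v=[-0.2266 -1.0078]
Step 3: x=[4.8258 12.2564] v=[0.1545 -1.4668]
Step 4: x=[4.9458 11.8003] v=[0.4801 -1.8245]
Max displacement = 1.2128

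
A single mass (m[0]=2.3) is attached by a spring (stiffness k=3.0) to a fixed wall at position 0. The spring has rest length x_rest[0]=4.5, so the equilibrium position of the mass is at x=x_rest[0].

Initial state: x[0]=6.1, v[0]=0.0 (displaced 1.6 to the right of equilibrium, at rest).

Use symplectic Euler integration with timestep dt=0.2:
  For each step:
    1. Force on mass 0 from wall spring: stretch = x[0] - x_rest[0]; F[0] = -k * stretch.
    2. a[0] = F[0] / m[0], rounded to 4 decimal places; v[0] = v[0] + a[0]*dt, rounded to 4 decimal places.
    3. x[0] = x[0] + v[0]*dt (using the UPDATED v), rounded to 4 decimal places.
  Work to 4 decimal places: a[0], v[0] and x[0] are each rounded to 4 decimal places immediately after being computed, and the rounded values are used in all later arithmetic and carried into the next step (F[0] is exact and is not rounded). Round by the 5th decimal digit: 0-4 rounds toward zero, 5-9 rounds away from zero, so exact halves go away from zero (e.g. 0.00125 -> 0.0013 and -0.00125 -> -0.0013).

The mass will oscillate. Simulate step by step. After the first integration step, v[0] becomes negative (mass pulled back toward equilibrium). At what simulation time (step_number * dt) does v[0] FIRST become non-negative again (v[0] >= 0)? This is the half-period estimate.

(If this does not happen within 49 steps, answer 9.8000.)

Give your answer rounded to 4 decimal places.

Step 0: x=[6.1000] v=[0.0000]
Step 1: x=[6.0165] v=[-0.4174]
Step 2: x=[5.8539] v=[-0.8130]
Step 3: x=[5.6207] v=[-1.1662]
Step 4: x=[5.3290] v=[-1.4586]
Step 5: x=[4.9940] v=[-1.6749]
Step 6: x=[4.6332] v=[-1.8038]
Step 7: x=[4.2655] v=[-1.8385]
Step 8: x=[3.9100] v=[-1.7773]
Step 9: x=[3.5853] v=[-1.6234]
Step 10: x=[3.3083] v=[-1.3848]
Step 11: x=[3.0935] v=[-1.0739]
Step 12: x=[2.9521] v=[-0.7070]
Step 13: x=[2.8915] v=[-0.3032]
Step 14: x=[2.9148] v=[0.1164]
First v>=0 after going negative at step 14, time=2.8000

Answer: 2.8000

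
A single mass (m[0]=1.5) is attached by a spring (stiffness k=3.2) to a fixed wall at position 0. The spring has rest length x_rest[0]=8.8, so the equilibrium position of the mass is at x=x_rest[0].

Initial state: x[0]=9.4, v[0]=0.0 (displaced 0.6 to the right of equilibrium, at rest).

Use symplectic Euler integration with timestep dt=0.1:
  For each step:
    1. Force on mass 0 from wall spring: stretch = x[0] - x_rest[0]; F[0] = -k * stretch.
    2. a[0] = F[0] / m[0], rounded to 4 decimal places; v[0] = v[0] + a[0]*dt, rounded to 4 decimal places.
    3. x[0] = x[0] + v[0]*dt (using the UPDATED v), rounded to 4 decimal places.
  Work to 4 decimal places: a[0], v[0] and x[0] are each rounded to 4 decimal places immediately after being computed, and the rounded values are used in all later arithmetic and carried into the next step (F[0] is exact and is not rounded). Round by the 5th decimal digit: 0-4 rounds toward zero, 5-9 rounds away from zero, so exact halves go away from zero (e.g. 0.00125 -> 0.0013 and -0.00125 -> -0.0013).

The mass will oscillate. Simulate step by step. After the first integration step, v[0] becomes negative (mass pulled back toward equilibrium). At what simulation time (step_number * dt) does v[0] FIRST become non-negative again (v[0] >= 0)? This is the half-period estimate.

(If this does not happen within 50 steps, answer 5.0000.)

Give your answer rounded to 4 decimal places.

Answer: 2.2000

Derivation:
Step 0: x=[9.4000] v=[0.0000]
Step 1: x=[9.3872] v=[-0.1280]
Step 2: x=[9.3619] v=[-0.2533]
Step 3: x=[9.3246] v=[-0.3732]
Step 4: x=[9.2761] v=[-0.4851]
Step 5: x=[9.2174] v=[-0.5867]
Step 6: x=[9.1498] v=[-0.6758]
Step 7: x=[9.0748] v=[-0.7504]
Step 8: x=[8.9939] v=[-0.8090]
Step 9: x=[8.9089] v=[-0.8504]
Step 10: x=[8.8215] v=[-0.8736]
Step 11: x=[8.7337] v=[-0.8782]
Step 12: x=[8.6473] v=[-0.8641]
Step 13: x=[8.5642] v=[-0.8315]
Step 14: x=[8.4861] v=[-0.7812]
Step 15: x=[8.4147] v=[-0.7142]
Step 16: x=[8.3515] v=[-0.6320]
Step 17: x=[8.2979] v=[-0.5363]
Step 18: x=[8.2550] v=[-0.4292]
Step 19: x=[8.2237] v=[-0.3129]
Step 20: x=[8.2047] v=[-0.1900]
Step 21: x=[8.1984] v=[-0.0630]
Step 22: x=[8.2049] v=[0.0653]
First v>=0 after going negative at step 22, time=2.2000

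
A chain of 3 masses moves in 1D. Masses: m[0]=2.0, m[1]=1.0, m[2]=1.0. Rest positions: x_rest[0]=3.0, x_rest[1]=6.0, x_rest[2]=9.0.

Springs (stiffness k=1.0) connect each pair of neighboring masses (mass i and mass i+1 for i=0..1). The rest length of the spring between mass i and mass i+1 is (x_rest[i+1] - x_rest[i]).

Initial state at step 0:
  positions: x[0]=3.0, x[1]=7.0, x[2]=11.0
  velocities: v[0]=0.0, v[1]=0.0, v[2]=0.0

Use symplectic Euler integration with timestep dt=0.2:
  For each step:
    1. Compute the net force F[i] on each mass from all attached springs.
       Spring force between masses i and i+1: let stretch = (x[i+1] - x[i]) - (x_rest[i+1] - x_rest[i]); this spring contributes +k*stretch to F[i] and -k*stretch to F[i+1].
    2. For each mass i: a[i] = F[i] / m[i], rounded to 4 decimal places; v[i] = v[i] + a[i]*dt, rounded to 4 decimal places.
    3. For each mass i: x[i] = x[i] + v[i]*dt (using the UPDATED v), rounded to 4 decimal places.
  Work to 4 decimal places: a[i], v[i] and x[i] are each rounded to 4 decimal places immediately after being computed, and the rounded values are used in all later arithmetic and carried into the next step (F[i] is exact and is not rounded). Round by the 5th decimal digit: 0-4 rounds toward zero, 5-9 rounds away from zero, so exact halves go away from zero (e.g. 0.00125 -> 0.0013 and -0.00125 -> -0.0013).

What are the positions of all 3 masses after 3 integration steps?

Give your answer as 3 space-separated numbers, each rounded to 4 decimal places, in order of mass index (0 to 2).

Step 0: x=[3.0000 7.0000 11.0000] v=[0.0000 0.0000 0.0000]
Step 1: x=[3.0200 7.0000 10.9600] v=[0.1000 0.0000 -0.2000]
Step 2: x=[3.0596 6.9992 10.8816] v=[0.1980 -0.0040 -0.3920]
Step 3: x=[3.1180 6.9961 10.7679] v=[0.2920 -0.0154 -0.5685]

Answer: 3.1180 6.9961 10.7679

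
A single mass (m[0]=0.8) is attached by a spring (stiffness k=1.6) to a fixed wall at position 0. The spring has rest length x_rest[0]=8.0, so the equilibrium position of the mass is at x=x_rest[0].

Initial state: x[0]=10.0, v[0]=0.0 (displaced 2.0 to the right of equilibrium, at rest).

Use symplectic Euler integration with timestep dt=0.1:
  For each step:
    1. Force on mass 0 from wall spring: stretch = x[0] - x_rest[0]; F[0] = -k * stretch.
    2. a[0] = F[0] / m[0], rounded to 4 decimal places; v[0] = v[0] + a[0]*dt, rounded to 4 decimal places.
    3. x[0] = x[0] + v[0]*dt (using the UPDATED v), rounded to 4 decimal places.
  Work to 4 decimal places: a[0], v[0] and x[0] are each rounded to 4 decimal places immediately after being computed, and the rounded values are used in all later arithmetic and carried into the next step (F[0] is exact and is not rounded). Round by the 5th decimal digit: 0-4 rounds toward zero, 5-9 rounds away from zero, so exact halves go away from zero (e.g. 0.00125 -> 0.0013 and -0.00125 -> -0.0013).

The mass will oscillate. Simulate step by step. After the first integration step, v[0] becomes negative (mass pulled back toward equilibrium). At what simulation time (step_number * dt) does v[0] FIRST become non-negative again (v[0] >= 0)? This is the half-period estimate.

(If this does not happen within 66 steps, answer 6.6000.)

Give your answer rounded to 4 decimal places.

Step 0: x=[10.0000] v=[0.0000]
Step 1: x=[9.9600] v=[-0.4000]
Step 2: x=[9.8808] v=[-0.7920]
Step 3: x=[9.7640] v=[-1.1682]
Step 4: x=[9.6119] v=[-1.5210]
Step 5: x=[9.4276] v=[-1.8434]
Step 6: x=[9.2147] v=[-2.1289]
Step 7: x=[8.9775] v=[-2.3718]
Step 8: x=[8.7208] v=[-2.5673]
Step 9: x=[8.4497] v=[-2.7115]
Step 10: x=[8.1696] v=[-2.8014]
Step 11: x=[7.8861] v=[-2.8353]
Step 12: x=[7.6049] v=[-2.8125]
Step 13: x=[7.3316] v=[-2.7335]
Step 14: x=[7.0716] v=[-2.5998]
Step 15: x=[6.8302] v=[-2.4141]
Step 16: x=[6.6122] v=[-2.1801]
Step 17: x=[6.4220] v=[-1.9025]
Step 18: x=[6.2633] v=[-1.5869]
Step 19: x=[6.1393] v=[-1.2396]
Step 20: x=[6.0526] v=[-0.8675]
Step 21: x=[6.0048] v=[-0.4780]
Step 22: x=[5.9969] v=[-0.0790]
Step 23: x=[6.0291] v=[0.3216]
First v>=0 after going negative at step 23, time=2.3000

Answer: 2.3000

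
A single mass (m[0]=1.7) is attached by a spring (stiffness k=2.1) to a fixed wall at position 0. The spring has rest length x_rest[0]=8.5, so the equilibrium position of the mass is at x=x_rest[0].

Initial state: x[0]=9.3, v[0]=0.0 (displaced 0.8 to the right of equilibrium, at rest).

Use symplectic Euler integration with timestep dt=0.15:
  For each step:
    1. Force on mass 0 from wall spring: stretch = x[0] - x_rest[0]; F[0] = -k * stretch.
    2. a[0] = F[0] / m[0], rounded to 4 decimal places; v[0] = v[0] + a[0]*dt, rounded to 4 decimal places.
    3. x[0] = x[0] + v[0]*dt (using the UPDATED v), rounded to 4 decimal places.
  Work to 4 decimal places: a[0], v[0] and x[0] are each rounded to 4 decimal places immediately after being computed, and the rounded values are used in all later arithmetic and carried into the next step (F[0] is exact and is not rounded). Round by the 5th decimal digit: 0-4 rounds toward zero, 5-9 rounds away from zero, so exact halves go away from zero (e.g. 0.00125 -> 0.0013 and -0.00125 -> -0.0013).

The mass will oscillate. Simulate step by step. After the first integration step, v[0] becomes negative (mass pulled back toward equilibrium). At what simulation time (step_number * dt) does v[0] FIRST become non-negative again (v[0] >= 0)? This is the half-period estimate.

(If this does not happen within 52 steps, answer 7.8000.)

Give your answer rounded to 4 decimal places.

Answer: 2.8500

Derivation:
Step 0: x=[9.3000] v=[0.0000]
Step 1: x=[9.2778] v=[-0.1482]
Step 2: x=[9.2340] v=[-0.2923]
Step 3: x=[9.1698] v=[-0.4283]
Step 4: x=[9.0869] v=[-0.5524]
Step 5: x=[8.9877] v=[-0.6612]
Step 6: x=[8.8750] v=[-0.7516]
Step 7: x=[8.7518] v=[-0.8211]
Step 8: x=[8.6216] v=[-0.8678]
Step 9: x=[8.4881] v=[-0.8903]
Step 10: x=[8.3549] v=[-0.8881]
Step 11: x=[8.2257] v=[-0.8612]
Step 12: x=[8.1041] v=[-0.8104]
Step 13: x=[7.9936] v=[-0.7370]
Step 14: x=[7.8971] v=[-0.6432]
Step 15: x=[7.8174] v=[-0.5315]
Step 16: x=[7.7567] v=[-0.4050]
Step 17: x=[7.7166] v=[-0.2673]
Step 18: x=[7.6983] v=[-0.1221]
Step 19: x=[7.7023] v=[0.0264]
First v>=0 after going negative at step 19, time=2.8500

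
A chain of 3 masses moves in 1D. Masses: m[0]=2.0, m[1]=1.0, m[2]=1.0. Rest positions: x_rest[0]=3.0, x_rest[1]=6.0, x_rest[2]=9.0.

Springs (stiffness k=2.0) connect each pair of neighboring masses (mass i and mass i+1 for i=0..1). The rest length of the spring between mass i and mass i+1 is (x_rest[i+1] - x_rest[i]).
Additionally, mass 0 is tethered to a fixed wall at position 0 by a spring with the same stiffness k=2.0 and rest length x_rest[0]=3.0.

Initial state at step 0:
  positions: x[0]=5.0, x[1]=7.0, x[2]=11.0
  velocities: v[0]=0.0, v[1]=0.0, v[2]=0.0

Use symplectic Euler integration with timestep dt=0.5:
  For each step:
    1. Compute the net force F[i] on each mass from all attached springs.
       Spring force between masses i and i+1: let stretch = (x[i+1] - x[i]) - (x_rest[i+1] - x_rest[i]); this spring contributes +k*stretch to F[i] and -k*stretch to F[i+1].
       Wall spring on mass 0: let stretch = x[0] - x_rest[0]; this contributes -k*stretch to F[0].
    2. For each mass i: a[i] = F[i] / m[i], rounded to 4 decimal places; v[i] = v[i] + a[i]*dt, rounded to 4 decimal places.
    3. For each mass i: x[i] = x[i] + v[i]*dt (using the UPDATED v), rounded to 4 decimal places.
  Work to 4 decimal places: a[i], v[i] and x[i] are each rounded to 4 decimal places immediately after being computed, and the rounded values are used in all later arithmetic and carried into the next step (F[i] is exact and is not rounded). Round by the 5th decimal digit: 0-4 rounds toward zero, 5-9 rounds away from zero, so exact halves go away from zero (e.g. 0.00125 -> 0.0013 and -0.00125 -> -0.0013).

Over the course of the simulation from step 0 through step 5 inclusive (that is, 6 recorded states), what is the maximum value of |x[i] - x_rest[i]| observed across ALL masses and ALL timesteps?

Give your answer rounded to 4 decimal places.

Step 0: x=[5.0000 7.0000 11.0000] v=[0.0000 0.0000 0.0000]
Step 1: x=[4.2500 8.0000 10.5000] v=[-1.5000 2.0000 -1.0000]
Step 2: x=[3.3750 8.3750 10.2500] v=[-1.7500 0.7500 -0.5000]
Step 3: x=[2.9063 7.1875 10.5625] v=[-0.9375 -2.3750 0.6250]
Step 4: x=[2.7813 5.5469 10.6875] v=[-0.2501 -3.2812 0.2500]
Step 5: x=[2.6523 5.0938 9.7422] v=[-0.2580 -0.9062 -1.8906]
Max displacement = 2.3750

Answer: 2.3750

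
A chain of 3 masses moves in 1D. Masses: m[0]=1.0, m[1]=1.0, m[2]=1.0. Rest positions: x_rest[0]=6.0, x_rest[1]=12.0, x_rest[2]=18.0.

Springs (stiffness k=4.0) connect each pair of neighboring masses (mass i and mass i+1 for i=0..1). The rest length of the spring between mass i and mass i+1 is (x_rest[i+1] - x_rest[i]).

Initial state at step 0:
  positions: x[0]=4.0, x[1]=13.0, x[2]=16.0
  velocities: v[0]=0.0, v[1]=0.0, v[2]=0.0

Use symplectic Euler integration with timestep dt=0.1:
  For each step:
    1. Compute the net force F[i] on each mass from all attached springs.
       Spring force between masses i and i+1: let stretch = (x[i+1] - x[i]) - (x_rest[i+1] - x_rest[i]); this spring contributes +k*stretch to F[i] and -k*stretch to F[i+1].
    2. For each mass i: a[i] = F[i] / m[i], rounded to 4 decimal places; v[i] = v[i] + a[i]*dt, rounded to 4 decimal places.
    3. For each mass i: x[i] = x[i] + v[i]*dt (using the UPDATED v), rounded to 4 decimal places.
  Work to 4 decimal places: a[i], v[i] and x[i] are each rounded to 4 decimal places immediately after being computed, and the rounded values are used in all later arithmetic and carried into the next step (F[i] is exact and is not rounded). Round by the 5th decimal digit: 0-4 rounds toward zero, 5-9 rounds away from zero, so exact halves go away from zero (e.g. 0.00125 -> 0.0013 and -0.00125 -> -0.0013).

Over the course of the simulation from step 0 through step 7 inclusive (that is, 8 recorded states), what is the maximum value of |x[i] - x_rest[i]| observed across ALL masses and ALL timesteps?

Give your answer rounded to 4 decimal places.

Step 0: x=[4.0000 13.0000 16.0000] v=[0.0000 0.0000 0.0000]
Step 1: x=[4.1200 12.7600 16.1200] v=[1.2000 -2.4000 1.2000]
Step 2: x=[4.3456 12.3088 16.3456] v=[2.2560 -4.5120 2.2560]
Step 3: x=[4.6497 11.7005 16.6497] v=[3.0413 -6.0826 3.0413]
Step 4: x=[4.9959 11.0082 16.9959] v=[3.4616 -6.9232 3.4616]
Step 5: x=[5.3426 10.3149 17.3426] v=[3.4665 -6.9330 3.4665]
Step 6: x=[5.6481 9.7038 17.6481] v=[3.0554 -6.1108 3.0554]
Step 7: x=[5.8759 9.2483 17.8759] v=[2.2777 -4.5554 2.2777]
Max displacement = 2.7517

Answer: 2.7517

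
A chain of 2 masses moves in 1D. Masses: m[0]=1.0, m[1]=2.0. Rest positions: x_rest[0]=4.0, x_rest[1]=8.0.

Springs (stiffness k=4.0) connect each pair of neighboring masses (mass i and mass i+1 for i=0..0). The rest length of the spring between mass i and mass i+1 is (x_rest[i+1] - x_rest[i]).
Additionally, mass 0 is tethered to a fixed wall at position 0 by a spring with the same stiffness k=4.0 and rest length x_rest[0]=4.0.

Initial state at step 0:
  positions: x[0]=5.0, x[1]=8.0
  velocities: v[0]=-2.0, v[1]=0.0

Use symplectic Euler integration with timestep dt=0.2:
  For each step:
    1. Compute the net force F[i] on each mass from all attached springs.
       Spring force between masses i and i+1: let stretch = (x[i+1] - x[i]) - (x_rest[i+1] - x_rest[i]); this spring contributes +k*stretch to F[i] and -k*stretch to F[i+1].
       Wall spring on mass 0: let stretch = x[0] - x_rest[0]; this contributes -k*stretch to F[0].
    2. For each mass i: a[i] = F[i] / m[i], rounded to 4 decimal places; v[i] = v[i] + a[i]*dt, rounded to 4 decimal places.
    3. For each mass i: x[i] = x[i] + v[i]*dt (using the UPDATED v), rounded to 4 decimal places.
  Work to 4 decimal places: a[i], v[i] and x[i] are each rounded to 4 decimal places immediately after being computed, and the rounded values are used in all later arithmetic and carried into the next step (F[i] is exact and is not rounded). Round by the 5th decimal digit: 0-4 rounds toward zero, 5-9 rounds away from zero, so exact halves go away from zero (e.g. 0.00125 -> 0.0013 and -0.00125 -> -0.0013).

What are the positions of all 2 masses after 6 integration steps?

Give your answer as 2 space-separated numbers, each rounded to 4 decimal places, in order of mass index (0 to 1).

Step 0: x=[5.0000 8.0000] v=[-2.0000 0.0000]
Step 1: x=[4.2800 8.0800] v=[-3.6000 0.4000]
Step 2: x=[3.4832 8.1760] v=[-3.9840 0.4800]
Step 3: x=[2.8799 8.2166] v=[-3.0163 0.2029]
Step 4: x=[2.6697 8.1502] v=[-1.0509 -0.3318]
Step 5: x=[2.9092 7.9654] v=[1.1977 -0.9240]
Step 6: x=[3.4923 7.6961] v=[2.9153 -1.3465]

Answer: 3.4923 7.6961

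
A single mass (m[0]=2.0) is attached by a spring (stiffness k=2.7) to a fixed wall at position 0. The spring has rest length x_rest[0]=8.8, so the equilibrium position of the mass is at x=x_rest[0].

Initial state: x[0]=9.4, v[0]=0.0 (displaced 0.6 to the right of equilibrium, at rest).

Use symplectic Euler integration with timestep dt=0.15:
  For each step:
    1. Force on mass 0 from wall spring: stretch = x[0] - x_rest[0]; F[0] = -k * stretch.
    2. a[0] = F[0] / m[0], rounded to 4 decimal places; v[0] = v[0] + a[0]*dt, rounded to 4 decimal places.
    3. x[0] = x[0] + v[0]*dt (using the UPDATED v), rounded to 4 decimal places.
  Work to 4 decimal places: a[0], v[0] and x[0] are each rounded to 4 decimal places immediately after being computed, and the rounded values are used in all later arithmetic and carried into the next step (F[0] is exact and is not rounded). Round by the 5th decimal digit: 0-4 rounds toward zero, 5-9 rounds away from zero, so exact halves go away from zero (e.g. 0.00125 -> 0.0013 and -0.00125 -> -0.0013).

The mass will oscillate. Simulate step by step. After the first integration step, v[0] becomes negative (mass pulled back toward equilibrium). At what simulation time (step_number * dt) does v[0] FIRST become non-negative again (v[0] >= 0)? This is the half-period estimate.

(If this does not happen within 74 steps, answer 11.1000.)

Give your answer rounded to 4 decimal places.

Answer: 2.8500

Derivation:
Step 0: x=[9.4000] v=[0.0000]
Step 1: x=[9.3818] v=[-0.1215]
Step 2: x=[9.3459] v=[-0.2393]
Step 3: x=[9.2934] v=[-0.3499]
Step 4: x=[9.2259] v=[-0.4498]
Step 5: x=[9.1455] v=[-0.5361]
Step 6: x=[9.0546] v=[-0.6061]
Step 7: x=[8.9559] v=[-0.6577]
Step 8: x=[8.8525] v=[-0.6893]
Step 9: x=[8.7475] v=[-0.6999]
Step 10: x=[8.6441] v=[-0.6893]
Step 11: x=[8.5454] v=[-0.6577]
Step 12: x=[8.4545] v=[-0.6061]
Step 13: x=[8.3741] v=[-0.5361]
Step 14: x=[8.3066] v=[-0.4499]
Step 15: x=[8.2541] v=[-0.3500]
Step 16: x=[8.2182] v=[-0.2395]
Step 17: x=[8.1999] v=[-0.1217]
Step 18: x=[8.1999] v=[-0.0002]
Step 19: x=[8.2181] v=[0.1213]
First v>=0 after going negative at step 19, time=2.8500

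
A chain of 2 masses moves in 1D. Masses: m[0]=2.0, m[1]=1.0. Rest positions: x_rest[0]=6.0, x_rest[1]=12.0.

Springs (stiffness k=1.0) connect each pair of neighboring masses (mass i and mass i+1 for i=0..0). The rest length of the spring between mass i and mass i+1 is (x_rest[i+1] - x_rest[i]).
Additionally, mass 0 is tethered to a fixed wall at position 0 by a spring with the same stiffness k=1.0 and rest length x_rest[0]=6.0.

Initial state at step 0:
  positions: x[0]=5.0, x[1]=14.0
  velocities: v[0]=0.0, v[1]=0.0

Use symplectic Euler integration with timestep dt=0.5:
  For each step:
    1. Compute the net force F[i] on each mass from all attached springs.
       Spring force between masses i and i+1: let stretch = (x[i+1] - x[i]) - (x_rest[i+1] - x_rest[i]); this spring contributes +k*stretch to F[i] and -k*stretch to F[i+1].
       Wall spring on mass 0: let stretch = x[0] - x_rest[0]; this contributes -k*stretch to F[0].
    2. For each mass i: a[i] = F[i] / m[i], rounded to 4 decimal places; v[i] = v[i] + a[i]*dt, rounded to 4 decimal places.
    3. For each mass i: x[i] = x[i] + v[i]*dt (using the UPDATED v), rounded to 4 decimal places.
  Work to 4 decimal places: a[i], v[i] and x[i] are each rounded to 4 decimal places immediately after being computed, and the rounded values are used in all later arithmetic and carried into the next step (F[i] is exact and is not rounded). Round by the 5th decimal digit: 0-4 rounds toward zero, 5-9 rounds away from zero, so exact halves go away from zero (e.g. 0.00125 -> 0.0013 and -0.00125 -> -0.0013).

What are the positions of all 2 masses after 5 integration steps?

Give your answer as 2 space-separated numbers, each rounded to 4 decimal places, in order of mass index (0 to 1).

Answer: 7.1256 10.4545

Derivation:
Step 0: x=[5.0000 14.0000] v=[0.0000 0.0000]
Step 1: x=[5.5000 13.2500] v=[1.0000 -1.5000]
Step 2: x=[6.2813 12.0625] v=[1.5625 -2.3750]
Step 3: x=[7.0001 10.9297] v=[1.4375 -2.2656]
Step 4: x=[7.3351 10.3145] v=[0.6699 -1.2304]
Step 5: x=[7.1256 10.4545] v=[-0.4191 0.2799]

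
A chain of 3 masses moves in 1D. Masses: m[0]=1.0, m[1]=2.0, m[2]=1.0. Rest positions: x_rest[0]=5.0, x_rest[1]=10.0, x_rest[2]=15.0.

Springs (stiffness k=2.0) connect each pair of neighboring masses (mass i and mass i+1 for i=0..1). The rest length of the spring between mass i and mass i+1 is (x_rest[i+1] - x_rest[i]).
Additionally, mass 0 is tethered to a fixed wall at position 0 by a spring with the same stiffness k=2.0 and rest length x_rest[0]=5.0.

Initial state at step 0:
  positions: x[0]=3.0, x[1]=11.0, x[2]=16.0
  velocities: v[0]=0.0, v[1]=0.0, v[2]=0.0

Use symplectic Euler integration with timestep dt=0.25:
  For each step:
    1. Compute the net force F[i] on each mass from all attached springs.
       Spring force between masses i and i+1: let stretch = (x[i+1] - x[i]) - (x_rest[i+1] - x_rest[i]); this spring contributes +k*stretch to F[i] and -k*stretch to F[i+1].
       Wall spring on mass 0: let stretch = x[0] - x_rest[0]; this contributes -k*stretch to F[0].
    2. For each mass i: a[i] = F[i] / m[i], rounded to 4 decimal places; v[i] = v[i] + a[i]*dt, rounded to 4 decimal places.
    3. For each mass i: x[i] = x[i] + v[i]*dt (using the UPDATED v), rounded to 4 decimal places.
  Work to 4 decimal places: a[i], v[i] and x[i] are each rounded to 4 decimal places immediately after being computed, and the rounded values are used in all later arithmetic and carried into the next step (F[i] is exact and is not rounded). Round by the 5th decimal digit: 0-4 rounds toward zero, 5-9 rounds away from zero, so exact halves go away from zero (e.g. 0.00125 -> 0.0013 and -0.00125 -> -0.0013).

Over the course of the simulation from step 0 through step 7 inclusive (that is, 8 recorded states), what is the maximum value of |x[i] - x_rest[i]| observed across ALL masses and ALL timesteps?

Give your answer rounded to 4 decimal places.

Answer: 2.4256

Derivation:
Step 0: x=[3.0000 11.0000 16.0000] v=[0.0000 0.0000 0.0000]
Step 1: x=[3.6250 10.8125 16.0000] v=[2.5000 -0.7500 0.0000]
Step 2: x=[4.6953 10.5000 15.9766] v=[4.2813 -1.2500 -0.0938]
Step 3: x=[5.9043 10.1670 15.8936] v=[4.8360 -1.3320 -0.3321]
Step 4: x=[6.9081 9.9255 15.7198] v=[4.0152 -0.9660 -0.6954]
Step 5: x=[7.4256 9.8576 15.4467] v=[2.0699 -0.2718 -1.0926]
Step 6: x=[7.3189 9.9870 15.0999] v=[-0.4269 0.5175 -1.3872]
Step 7: x=[6.6308 10.2692 14.7390] v=[-2.7523 1.1287 -1.4437]
Max displacement = 2.4256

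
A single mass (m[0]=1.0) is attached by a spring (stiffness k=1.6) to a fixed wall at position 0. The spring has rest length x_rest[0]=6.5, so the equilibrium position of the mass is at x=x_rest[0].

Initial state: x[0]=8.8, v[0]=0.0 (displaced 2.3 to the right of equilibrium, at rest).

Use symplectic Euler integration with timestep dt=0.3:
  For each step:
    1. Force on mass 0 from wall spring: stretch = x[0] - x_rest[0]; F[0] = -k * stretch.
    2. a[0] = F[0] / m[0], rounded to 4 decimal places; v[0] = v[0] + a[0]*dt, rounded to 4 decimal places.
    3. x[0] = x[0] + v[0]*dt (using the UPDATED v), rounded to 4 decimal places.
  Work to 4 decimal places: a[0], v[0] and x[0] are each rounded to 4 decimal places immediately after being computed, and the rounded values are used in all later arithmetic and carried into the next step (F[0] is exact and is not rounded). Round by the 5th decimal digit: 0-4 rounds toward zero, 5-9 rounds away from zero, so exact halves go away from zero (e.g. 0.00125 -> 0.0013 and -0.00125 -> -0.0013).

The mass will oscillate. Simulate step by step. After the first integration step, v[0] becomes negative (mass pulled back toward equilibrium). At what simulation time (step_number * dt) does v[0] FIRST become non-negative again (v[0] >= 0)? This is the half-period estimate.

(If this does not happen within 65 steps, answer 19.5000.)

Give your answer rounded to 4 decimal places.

Answer: 2.7000

Derivation:
Step 0: x=[8.8000] v=[0.0000]
Step 1: x=[8.4688] v=[-1.1040]
Step 2: x=[7.8541] v=[-2.0490]
Step 3: x=[7.0444] v=[-2.6990]
Step 4: x=[6.1563] v=[-2.9603]
Step 5: x=[5.3177] v=[-2.7953]
Step 6: x=[4.6494] v=[-2.2278]
Step 7: x=[4.2476] v=[-1.3395]
Step 8: x=[4.1701] v=[-0.2584]
Step 9: x=[4.4281] v=[0.8599]
First v>=0 after going negative at step 9, time=2.7000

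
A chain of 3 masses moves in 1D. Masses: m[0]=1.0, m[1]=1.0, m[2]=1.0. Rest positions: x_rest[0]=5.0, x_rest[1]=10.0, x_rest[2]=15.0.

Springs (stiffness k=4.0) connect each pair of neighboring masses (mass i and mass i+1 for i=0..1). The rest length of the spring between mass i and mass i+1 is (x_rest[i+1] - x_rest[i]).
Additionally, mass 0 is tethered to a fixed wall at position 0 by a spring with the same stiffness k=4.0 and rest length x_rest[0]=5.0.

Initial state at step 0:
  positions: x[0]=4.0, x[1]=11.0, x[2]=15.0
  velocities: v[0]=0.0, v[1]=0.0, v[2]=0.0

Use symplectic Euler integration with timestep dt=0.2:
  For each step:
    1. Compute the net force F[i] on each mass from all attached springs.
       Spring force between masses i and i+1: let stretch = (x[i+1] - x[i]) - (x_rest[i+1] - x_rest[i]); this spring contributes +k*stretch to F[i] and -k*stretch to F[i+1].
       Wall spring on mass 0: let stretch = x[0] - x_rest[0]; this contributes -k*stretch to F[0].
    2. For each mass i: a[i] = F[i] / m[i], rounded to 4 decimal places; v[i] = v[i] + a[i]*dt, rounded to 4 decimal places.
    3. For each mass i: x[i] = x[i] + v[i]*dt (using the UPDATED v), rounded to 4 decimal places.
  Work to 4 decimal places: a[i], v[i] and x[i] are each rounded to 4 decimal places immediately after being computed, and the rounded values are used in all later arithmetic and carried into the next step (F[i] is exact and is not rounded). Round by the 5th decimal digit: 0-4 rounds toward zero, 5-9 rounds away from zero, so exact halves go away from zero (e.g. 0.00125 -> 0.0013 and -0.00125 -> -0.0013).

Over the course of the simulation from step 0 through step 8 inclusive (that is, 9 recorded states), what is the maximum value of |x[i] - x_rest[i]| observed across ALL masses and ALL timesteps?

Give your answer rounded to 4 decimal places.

Answer: 1.1152

Derivation:
Step 0: x=[4.0000 11.0000 15.0000] v=[0.0000 0.0000 0.0000]
Step 1: x=[4.4800 10.5200 15.1600] v=[2.4000 -2.4000 0.8000]
Step 2: x=[5.2096 9.8160 15.3776] v=[3.6480 -3.5200 1.0880]
Step 3: x=[5.8427 9.2648 15.5053] v=[3.1654 -2.7558 0.6387]
Step 4: x=[6.0885 9.1646 15.4346] v=[1.2289 -0.5011 -0.3537]
Step 5: x=[5.8523 9.5754 15.1607] v=[-1.1810 2.0540 -1.3697]
Step 6: x=[5.2754 10.2842 14.7931] v=[-2.8844 3.5438 -1.8379]
Step 7: x=[4.6559 10.9130 14.5041] v=[-3.0977 3.1439 -1.4450]
Step 8: x=[4.2926 11.1152 14.4405] v=[-1.8167 1.0111 -0.3179]
Max displacement = 1.1152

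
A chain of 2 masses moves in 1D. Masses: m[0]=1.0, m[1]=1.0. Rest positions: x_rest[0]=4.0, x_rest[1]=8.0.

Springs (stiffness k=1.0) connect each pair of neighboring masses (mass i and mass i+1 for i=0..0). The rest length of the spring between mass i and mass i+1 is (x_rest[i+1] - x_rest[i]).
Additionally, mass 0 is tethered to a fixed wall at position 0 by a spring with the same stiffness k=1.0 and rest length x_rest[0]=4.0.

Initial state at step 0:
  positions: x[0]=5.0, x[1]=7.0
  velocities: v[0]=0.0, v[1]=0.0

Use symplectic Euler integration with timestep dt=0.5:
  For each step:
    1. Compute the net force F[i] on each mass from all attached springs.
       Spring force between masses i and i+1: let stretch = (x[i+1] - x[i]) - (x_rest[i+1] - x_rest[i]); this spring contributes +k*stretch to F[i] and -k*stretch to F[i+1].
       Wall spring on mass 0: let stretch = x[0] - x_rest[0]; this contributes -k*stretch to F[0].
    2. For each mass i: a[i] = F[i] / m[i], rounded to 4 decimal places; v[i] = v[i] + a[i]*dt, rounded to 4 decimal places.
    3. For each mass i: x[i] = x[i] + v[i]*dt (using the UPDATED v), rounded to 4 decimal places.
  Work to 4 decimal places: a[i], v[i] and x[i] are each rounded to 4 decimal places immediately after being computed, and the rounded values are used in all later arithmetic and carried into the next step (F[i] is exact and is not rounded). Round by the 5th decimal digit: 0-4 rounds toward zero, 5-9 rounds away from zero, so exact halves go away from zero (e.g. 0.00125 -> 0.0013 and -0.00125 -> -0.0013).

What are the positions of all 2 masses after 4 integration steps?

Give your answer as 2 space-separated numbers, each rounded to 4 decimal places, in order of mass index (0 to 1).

Answer: 2.9180 8.6017

Derivation:
Step 0: x=[5.0000 7.0000] v=[0.0000 0.0000]
Step 1: x=[4.2500 7.5000] v=[-1.5000 1.0000]
Step 2: x=[3.2500 8.1875] v=[-2.0000 1.3750]
Step 3: x=[2.6719 8.6407] v=[-1.1563 0.9063]
Step 4: x=[2.9180 8.6017] v=[0.4922 -0.0781]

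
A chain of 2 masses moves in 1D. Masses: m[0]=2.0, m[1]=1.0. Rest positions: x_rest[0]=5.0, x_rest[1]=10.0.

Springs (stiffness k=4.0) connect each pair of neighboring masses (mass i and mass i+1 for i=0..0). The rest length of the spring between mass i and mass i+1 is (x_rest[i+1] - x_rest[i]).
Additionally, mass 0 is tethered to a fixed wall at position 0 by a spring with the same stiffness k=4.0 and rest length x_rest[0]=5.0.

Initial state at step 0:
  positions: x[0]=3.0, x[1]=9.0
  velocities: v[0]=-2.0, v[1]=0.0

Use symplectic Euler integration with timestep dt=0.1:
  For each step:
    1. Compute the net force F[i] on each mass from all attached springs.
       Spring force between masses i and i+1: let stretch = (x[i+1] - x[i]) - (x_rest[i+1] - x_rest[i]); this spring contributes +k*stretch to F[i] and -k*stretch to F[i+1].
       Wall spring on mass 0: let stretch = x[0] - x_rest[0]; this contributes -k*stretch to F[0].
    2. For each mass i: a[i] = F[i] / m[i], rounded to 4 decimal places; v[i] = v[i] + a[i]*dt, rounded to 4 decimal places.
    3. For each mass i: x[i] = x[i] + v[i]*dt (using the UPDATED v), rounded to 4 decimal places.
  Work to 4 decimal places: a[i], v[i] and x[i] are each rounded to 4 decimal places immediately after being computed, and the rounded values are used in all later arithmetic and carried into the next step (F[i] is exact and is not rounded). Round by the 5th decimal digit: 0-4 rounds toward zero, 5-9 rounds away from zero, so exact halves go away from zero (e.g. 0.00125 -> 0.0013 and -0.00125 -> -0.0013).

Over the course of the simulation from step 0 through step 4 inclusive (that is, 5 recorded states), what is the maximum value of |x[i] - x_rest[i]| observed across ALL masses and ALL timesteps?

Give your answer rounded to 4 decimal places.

Step 0: x=[3.0000 9.0000] v=[-2.0000 0.0000]
Step 1: x=[2.8600 8.9600] v=[-1.4000 -0.4000]
Step 2: x=[2.7848 8.8760] v=[-0.7520 -0.8400]
Step 3: x=[2.7757 8.7484] v=[-0.0907 -1.2765]
Step 4: x=[2.8306 8.5818] v=[0.5487 -1.6656]
Max displacement = 2.2243

Answer: 2.2243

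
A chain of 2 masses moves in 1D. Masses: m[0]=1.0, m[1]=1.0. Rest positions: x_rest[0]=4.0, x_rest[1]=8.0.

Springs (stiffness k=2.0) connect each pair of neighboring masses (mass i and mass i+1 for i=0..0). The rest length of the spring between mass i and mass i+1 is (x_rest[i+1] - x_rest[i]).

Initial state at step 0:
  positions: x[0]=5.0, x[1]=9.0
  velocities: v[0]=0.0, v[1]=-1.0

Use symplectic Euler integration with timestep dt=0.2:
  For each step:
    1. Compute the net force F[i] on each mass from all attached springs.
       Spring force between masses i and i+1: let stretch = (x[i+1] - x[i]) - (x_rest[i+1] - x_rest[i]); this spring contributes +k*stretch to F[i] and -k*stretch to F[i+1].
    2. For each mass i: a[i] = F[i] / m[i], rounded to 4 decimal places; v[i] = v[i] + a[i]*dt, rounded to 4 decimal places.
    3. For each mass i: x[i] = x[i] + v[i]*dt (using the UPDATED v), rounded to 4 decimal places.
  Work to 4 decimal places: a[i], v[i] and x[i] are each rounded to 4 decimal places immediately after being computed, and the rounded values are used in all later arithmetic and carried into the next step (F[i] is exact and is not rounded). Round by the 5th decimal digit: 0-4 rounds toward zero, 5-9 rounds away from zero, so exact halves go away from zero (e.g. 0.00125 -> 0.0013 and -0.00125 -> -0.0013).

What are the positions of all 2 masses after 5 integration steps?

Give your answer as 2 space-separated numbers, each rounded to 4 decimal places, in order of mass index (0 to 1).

Answer: 4.7306 8.2694

Derivation:
Step 0: x=[5.0000 9.0000] v=[0.0000 -1.0000]
Step 1: x=[5.0000 8.8000] v=[0.0000 -1.0000]
Step 2: x=[4.9840 8.6160] v=[-0.0800 -0.9200]
Step 3: x=[4.9386 8.4614] v=[-0.2272 -0.7728]
Step 4: x=[4.8550 8.3450] v=[-0.4181 -0.5819]
Step 5: x=[4.7306 8.2694] v=[-0.6221 -0.3779]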